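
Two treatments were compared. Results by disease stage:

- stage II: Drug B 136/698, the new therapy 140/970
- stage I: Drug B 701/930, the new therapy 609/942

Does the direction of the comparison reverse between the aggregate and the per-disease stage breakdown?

Stage II: Drug B 136/698 = 19.5%, the new therapy 140/970 = 14.4% → Drug B
Stage I: Drug B 701/930 = 75.4%, the new therapy 609/942 = 64.6% → Drug B
Overall: Drug B 837/1628 = 51.4%, the new therapy 749/1912 = 39.2% → Drug B
Drug B wins overall and in every disease group — no reversal.

No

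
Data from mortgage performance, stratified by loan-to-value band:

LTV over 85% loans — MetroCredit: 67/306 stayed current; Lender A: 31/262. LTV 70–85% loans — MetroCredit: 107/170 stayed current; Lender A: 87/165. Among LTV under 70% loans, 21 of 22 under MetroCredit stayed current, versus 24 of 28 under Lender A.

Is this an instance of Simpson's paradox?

No

LTV over 85%: MetroCredit 67/306 = 21.9%, Lender A 31/262 = 11.8% → MetroCredit
LTV 70–85%: MetroCredit 107/170 = 62.9%, Lender A 87/165 = 52.7% → MetroCredit
LTV under 70%: MetroCredit 21/22 = 95.5%, Lender A 24/28 = 85.7% → MetroCredit
Overall: MetroCredit 195/498 = 39.2%, Lender A 142/455 = 31.2% → MetroCredit
MetroCredit wins overall and in every loan-to-value group — no reversal.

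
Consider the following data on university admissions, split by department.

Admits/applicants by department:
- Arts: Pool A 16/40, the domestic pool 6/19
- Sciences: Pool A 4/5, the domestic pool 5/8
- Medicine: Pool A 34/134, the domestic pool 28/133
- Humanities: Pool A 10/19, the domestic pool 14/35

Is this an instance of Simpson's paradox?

No

Arts: Pool A 16/40 = 40.0%, the domestic pool 6/19 = 31.6% → Pool A
Sciences: Pool A 4/5 = 80.0%, the domestic pool 5/8 = 62.5% → Pool A
Medicine: Pool A 34/134 = 25.4%, the domestic pool 28/133 = 21.1% → Pool A
Humanities: Pool A 10/19 = 52.6%, the domestic pool 14/35 = 40.0% → Pool A
Overall: Pool A 64/198 = 32.3%, the domestic pool 53/195 = 27.2% → Pool A
Pool A wins overall and in every department group — no reversal.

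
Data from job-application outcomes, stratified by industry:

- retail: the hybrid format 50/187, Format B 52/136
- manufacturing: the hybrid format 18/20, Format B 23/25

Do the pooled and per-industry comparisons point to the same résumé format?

Retail: the hybrid format 50/187 = 26.7%, Format B 52/136 = 38.2% → Format B
Manufacturing: the hybrid format 18/20 = 90.0%, Format B 23/25 = 92.0% → Format B
Overall: the hybrid format 68/207 = 32.9%, Format B 75/161 = 46.6% → Format B
Format B wins overall and in every industry group — no reversal.

Yes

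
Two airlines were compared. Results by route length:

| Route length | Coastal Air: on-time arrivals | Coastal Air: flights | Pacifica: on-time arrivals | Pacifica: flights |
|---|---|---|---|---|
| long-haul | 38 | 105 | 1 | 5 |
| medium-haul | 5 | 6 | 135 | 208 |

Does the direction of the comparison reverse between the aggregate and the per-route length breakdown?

Yes

Long-haul: Coastal Air 38/105 = 36.2%, Pacifica 1/5 = 20.0% → Coastal Air
Medium-haul: Coastal Air 5/6 = 83.3%, Pacifica 135/208 = 64.9% → Coastal Air
Overall: Coastal Air 43/111 = 38.7%, Pacifica 136/213 = 63.8% → Pacifica
Coastal Air wins each route group but Pacifica wins overall — the comparison reverses. Coastal Air's flights skew toward long-haul, which has a lower base rate.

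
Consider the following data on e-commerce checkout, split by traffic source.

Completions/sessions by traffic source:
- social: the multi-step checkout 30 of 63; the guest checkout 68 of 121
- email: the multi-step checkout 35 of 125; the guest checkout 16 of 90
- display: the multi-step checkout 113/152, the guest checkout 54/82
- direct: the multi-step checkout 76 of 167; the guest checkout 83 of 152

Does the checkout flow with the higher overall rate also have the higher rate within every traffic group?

Social: the multi-step checkout 30/63 = 47.6%, the guest checkout 68/121 = 56.2% → the guest checkout
Email: the multi-step checkout 35/125 = 28.0%, the guest checkout 16/90 = 17.8% → the multi-step checkout
Display: the multi-step checkout 113/152 = 74.3%, the guest checkout 54/82 = 65.9% → the multi-step checkout
Direct: the multi-step checkout 76/167 = 45.5%, the guest checkout 83/152 = 54.6% → the guest checkout
Overall: the multi-step checkout 254/507 = 50.1%, the guest checkout 221/445 = 49.7% → the multi-step checkout
Neither sweeps: the multi-step checkout wins 2 of 4 groups, the guest checkout wins 2. The multi-step checkout wins overall but not every group — no Simpson reversal.

No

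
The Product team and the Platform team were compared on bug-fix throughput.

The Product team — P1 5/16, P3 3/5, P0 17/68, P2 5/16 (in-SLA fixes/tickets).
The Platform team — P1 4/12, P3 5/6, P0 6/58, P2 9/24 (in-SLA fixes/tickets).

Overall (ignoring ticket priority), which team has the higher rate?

P1: the Product team 5/16 = 31.2%, the Platform team 4/12 = 33.3% → the Platform team
P3: the Product team 3/5 = 60.0%, the Platform team 5/6 = 83.3% → the Platform team
P0: the Product team 17/68 = 25.0%, the Platform team 6/58 = 10.3% → the Product team
P2: the Product team 5/16 = 31.2%, the Platform team 9/24 = 37.5% → the Platform team
Overall: the Product team 30/105 = 28.6%, the Platform team 24/100 = 24.0% → the Product team
(Neither sweeps every ticket group, but the Product team has the higher pooled rate.)

the Product team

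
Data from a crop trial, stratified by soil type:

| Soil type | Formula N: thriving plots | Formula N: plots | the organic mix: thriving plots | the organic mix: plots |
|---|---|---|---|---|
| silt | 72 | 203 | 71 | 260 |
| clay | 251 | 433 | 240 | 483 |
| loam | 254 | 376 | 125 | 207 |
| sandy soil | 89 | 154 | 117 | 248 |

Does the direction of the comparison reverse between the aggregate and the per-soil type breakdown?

No

Silt: Formula N 72/203 = 35.5%, the organic mix 71/260 = 27.3% → Formula N
Clay: Formula N 251/433 = 58.0%, the organic mix 240/483 = 49.7% → Formula N
Loam: Formula N 254/376 = 67.6%, the organic mix 125/207 = 60.4% → Formula N
Sandy soil: Formula N 89/154 = 57.8%, the organic mix 117/248 = 47.2% → Formula N
Overall: Formula N 666/1166 = 57.1%, the organic mix 553/1198 = 46.2% → Formula N
Formula N wins overall and in every soil group — no reversal.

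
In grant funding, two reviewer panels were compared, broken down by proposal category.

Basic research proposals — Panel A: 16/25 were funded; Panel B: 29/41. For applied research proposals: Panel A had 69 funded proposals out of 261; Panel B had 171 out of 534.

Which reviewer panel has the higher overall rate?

Panel B

Basic research: Panel A 16/25 = 64.0%, Panel B 29/41 = 70.7% → Panel B
Applied research: Panel A 69/261 = 26.4%, Panel B 171/534 = 32.0% → Panel B
Overall: Panel A 85/286 = 29.7%, Panel B 200/575 = 34.8% → Panel B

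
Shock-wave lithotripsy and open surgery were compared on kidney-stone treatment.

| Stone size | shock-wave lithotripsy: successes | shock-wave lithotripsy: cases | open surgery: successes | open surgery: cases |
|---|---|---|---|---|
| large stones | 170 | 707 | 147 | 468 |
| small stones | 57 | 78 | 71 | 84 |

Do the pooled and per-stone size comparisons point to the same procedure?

Yes

Large stones: shock-wave lithotripsy 170/707 = 24.0%, open surgery 147/468 = 31.4% → open surgery
Small stones: shock-wave lithotripsy 57/78 = 73.1%, open surgery 71/84 = 84.5% → open surgery
Overall: shock-wave lithotripsy 227/785 = 28.9%, open surgery 218/552 = 39.5% → open surgery
Open surgery wins overall and in every stone group — no reversal.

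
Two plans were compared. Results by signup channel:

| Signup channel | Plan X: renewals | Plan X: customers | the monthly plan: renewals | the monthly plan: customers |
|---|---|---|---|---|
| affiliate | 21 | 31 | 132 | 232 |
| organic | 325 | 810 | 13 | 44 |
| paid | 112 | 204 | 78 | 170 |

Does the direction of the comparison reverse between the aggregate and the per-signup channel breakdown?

Yes

Affiliate: Plan X 21/31 = 67.7%, the monthly plan 132/232 = 56.9% → Plan X
Organic: Plan X 325/810 = 40.1%, the monthly plan 13/44 = 29.5% → Plan X
Paid: Plan X 112/204 = 54.9%, the monthly plan 78/170 = 45.9% → Plan X
Overall: Plan X 458/1045 = 43.8%, the monthly plan 223/446 = 50.0% → the monthly plan
Plan X wins each signup group but the monthly plan wins overall — the comparison reverses. Plan X's customers skew toward organic, which has a lower base rate.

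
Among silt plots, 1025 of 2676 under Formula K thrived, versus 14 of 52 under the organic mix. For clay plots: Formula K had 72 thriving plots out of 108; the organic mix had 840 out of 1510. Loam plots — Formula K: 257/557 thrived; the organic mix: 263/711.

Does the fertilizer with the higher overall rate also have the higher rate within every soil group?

No

Silt: Formula K 1025/2676 = 38.3%, the organic mix 14/52 = 26.9% → Formula K
Clay: Formula K 72/108 = 66.7%, the organic mix 840/1510 = 55.6% → Formula K
Loam: Formula K 257/557 = 46.1%, the organic mix 263/711 = 37.0% → Formula K
Overall: Formula K 1354/3341 = 40.5%, the organic mix 1117/2273 = 49.1% → the organic mix
Formula K wins each soil group but the organic mix wins overall — the comparison reverses. Formula K's plots skew toward silt, which has a lower base rate.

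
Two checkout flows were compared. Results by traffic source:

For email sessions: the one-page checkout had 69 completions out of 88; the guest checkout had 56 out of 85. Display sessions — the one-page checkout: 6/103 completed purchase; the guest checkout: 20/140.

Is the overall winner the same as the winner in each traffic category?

No

Email: the one-page checkout 69/88 = 78.4%, the guest checkout 56/85 = 65.9% → the one-page checkout
Display: the one-page checkout 6/103 = 5.8%, the guest checkout 20/140 = 14.3% → the guest checkout
Overall: the one-page checkout 75/191 = 39.3%, the guest checkout 76/225 = 33.8% → the one-page checkout
Neither sweeps: the one-page checkout wins 1 of 2 groups, the guest checkout wins 1. The one-page checkout wins overall but not every group — no Simpson reversal.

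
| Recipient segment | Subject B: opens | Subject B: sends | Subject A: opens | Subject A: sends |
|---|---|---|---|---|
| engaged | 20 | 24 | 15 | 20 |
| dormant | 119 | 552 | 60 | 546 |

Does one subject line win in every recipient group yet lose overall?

Engaged: Subject B 20/24 = 83.3%, Subject A 15/20 = 75.0% → Subject B
Dormant: Subject B 119/552 = 21.6%, Subject A 60/546 = 11.0% → Subject B
Overall: Subject B 139/576 = 24.1%, Subject A 75/566 = 13.3% → Subject B
Subject B wins overall and in every recipient group — no reversal.

No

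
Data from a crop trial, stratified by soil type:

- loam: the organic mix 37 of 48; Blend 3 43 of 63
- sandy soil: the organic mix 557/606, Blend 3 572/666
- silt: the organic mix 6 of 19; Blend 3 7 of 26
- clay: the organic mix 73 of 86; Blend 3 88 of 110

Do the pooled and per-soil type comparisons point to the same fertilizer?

Yes

Loam: the organic mix 37/48 = 77.1%, Blend 3 43/63 = 68.3% → the organic mix
Sandy soil: the organic mix 557/606 = 91.9%, Blend 3 572/666 = 85.9% → the organic mix
Silt: the organic mix 6/19 = 31.6%, Blend 3 7/26 = 26.9% → the organic mix
Clay: the organic mix 73/86 = 84.9%, Blend 3 88/110 = 80.0% → the organic mix
Overall: the organic mix 673/759 = 88.7%, Blend 3 710/865 = 82.1% → the organic mix
The organic mix wins overall and in every soil group — no reversal.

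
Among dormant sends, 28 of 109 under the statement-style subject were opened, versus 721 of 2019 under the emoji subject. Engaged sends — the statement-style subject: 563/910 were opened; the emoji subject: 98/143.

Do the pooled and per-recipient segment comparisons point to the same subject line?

Dormant: the statement-style subject 28/109 = 25.7%, the emoji subject 721/2019 = 35.7% → the emoji subject
Engaged: the statement-style subject 563/910 = 61.9%, the emoji subject 98/143 = 68.5% → the emoji subject
Overall: the statement-style subject 591/1019 = 58.0%, the emoji subject 819/2162 = 37.9% → the statement-style subject
The emoji subject wins each recipient group but the statement-style subject wins overall — the comparison reverses. The emoji subject's sends skew toward dormant, which has a lower base rate.

No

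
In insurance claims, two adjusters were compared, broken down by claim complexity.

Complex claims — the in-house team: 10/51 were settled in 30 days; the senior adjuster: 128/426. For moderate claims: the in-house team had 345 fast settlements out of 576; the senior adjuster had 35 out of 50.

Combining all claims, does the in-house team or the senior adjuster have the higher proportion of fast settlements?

the in-house team

Complex: the in-house team 10/51 = 19.6%, the senior adjuster 128/426 = 30.0% → the senior adjuster
Moderate: the in-house team 345/576 = 59.9%, the senior adjuster 35/50 = 70.0% → the senior adjuster
Overall: the in-house team 355/627 = 56.6%, the senior adjuster 163/476 = 34.2% → the in-house team
(The senior adjuster wins every claim group but the in-house team wins overall — the senior adjuster's claims skew toward the low-rate complex group.)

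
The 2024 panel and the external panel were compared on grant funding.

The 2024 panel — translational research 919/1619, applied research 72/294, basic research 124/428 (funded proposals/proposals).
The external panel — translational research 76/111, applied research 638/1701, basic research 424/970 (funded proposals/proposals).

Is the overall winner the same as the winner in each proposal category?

Translational research: the 2024 panel 919/1619 = 56.8%, the external panel 76/111 = 68.5% → the external panel
Applied research: the 2024 panel 72/294 = 24.5%, the external panel 638/1701 = 37.5% → the external panel
Basic research: the 2024 panel 124/428 = 29.0%, the external panel 424/970 = 43.7% → the external panel
Overall: the 2024 panel 1115/2341 = 47.6%, the external panel 1138/2782 = 40.9% → the 2024 panel
The external panel wins each proposal group but the 2024 panel wins overall — the comparison reverses. The external panel's proposals skew toward applied research, which has a lower base rate.

No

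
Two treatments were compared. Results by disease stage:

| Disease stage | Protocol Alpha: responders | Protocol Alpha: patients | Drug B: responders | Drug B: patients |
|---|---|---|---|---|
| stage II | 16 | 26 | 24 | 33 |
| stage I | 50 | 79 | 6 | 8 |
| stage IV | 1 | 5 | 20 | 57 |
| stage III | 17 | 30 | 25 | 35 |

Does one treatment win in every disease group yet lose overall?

Yes

Stage II: Protocol Alpha 16/26 = 61.5%, Drug B 24/33 = 72.7% → Drug B
Stage I: Protocol Alpha 50/79 = 63.3%, Drug B 6/8 = 75.0% → Drug B
Stage IV: Protocol Alpha 1/5 = 20.0%, Drug B 20/57 = 35.1% → Drug B
Stage III: Protocol Alpha 17/30 = 56.7%, Drug B 25/35 = 71.4% → Drug B
Overall: Protocol Alpha 84/140 = 60.0%, Drug B 75/133 = 56.4% → Protocol Alpha
Drug B wins each disease group but Protocol Alpha wins overall — the comparison reverses. Drug B's patients skew toward stage IV, which has a lower base rate.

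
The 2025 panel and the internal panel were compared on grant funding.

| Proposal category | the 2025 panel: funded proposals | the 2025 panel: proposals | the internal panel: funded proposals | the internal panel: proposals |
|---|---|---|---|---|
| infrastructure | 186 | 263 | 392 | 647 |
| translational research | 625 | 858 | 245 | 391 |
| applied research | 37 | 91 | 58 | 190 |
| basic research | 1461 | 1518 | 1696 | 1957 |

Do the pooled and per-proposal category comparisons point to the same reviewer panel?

Yes

Infrastructure: the 2025 panel 186/263 = 70.7%, the internal panel 392/647 = 60.6% → the 2025 panel
Translational research: the 2025 panel 625/858 = 72.8%, the internal panel 245/391 = 62.7% → the 2025 panel
Applied research: the 2025 panel 37/91 = 40.7%, the internal panel 58/190 = 30.5% → the 2025 panel
Basic research: the 2025 panel 1461/1518 = 96.2%, the internal panel 1696/1957 = 86.7% → the 2025 panel
Overall: the 2025 panel 2309/2730 = 84.6%, the internal panel 2391/3185 = 75.1% → the 2025 panel
The 2025 panel wins overall and in every proposal group — no reversal.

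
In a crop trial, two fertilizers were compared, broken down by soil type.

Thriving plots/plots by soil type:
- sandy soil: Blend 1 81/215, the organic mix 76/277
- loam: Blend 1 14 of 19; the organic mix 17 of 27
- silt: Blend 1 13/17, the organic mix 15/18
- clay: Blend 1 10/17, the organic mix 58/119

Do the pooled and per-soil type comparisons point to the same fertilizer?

No

Sandy soil: Blend 1 81/215 = 37.7%, the organic mix 76/277 = 27.4% → Blend 1
Loam: Blend 1 14/19 = 73.7%, the organic mix 17/27 = 63.0% → Blend 1
Silt: Blend 1 13/17 = 76.5%, the organic mix 15/18 = 83.3% → the organic mix
Clay: Blend 1 10/17 = 58.8%, the organic mix 58/119 = 48.7% → Blend 1
Overall: Blend 1 118/268 = 44.0%, the organic mix 166/441 = 37.6% → Blend 1
Neither sweeps: Blend 1 wins 3 of 4 groups, the organic mix wins 1. Blend 1 wins overall but not every group — no Simpson reversal.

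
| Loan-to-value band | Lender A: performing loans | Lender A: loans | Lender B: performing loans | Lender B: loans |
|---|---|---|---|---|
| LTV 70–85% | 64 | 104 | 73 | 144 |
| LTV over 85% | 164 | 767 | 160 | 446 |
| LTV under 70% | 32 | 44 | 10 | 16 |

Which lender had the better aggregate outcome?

Lender B

LTV 70–85%: Lender A 64/104 = 61.5%, Lender B 73/144 = 50.7% → Lender A
LTV over 85%: Lender A 164/767 = 21.4%, Lender B 160/446 = 35.9% → Lender B
LTV under 70%: Lender A 32/44 = 72.7%, Lender B 10/16 = 62.5% → Lender A
Overall: Lender A 260/915 = 28.4%, Lender B 243/606 = 40.1% → Lender B
(Neither sweeps every loan-to-value group, but Lender B has the higher pooled rate.)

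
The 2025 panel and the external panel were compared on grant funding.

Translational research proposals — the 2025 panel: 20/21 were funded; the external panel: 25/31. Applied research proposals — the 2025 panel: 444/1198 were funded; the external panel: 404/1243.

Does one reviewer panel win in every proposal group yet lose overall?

Translational research: the 2025 panel 20/21 = 95.2%, the external panel 25/31 = 80.6% → the 2025 panel
Applied research: the 2025 panel 444/1198 = 37.1%, the external panel 404/1243 = 32.5% → the 2025 panel
Overall: the 2025 panel 464/1219 = 38.1%, the external panel 429/1274 = 33.7% → the 2025 panel
The 2025 panel wins overall and in every proposal group — no reversal.

No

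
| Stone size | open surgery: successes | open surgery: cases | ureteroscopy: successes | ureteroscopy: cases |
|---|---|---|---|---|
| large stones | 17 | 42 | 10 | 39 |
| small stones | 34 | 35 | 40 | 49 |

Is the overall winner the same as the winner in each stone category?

Yes

Large stones: open surgery 17/42 = 40.5%, ureteroscopy 10/39 = 25.6% → open surgery
Small stones: open surgery 34/35 = 97.1%, ureteroscopy 40/49 = 81.6% → open surgery
Overall: open surgery 51/77 = 66.2%, ureteroscopy 50/88 = 56.8% → open surgery
Open surgery wins overall and in every stone group — no reversal.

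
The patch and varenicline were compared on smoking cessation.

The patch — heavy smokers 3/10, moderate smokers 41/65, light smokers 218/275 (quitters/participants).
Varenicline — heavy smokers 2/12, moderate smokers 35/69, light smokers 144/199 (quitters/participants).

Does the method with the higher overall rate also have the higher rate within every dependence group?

Heavy smokers: the patch 3/10 = 30.0%, varenicline 2/12 = 16.7% → the patch
Moderate smokers: the patch 41/65 = 63.1%, varenicline 35/69 = 50.7% → the patch
Light smokers: the patch 218/275 = 79.3%, varenicline 144/199 = 72.4% → the patch
Overall: the patch 262/350 = 74.9%, varenicline 181/280 = 64.6% → the patch
The patch wins overall and in every dependence group — no reversal.

Yes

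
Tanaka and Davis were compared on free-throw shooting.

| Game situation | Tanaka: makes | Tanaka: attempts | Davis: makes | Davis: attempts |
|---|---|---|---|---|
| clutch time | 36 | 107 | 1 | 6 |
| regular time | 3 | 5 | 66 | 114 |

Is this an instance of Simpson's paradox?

Yes

Clutch time: Tanaka 36/107 = 33.6%, Davis 1/6 = 16.7% → Tanaka
Regular time: Tanaka 3/5 = 60.0%, Davis 66/114 = 57.9% → Tanaka
Overall: Tanaka 39/112 = 34.8%, Davis 67/120 = 55.8% → Davis
Tanaka wins each game group but Davis wins overall — the comparison reverses. Tanaka's attempts skew toward clutch time, which has a lower base rate.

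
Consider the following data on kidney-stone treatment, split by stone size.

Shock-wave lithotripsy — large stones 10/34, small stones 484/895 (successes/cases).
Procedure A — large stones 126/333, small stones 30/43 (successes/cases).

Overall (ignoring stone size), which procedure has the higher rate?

shock-wave lithotripsy

Large stones: shock-wave lithotripsy 10/34 = 29.4%, Procedure A 126/333 = 37.8% → Procedure A
Small stones: shock-wave lithotripsy 484/895 = 54.1%, Procedure A 30/43 = 69.8% → Procedure A
Overall: shock-wave lithotripsy 494/929 = 53.2%, Procedure A 156/376 = 41.5% → shock-wave lithotripsy
(Procedure A wins every stone group but shock-wave lithotripsy wins overall — Procedure A's cases skew toward the low-rate large stones group.)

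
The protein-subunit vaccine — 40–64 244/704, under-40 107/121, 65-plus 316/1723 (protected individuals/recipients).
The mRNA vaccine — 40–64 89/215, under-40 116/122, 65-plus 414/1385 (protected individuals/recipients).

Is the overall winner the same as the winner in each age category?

Yes

40–64: the protein-subunit vaccine 244/704 = 34.7%, the mRNA vaccine 89/215 = 41.4% → the mRNA vaccine
Under-40: the protein-subunit vaccine 107/121 = 88.4%, the mRNA vaccine 116/122 = 95.1% → the mRNA vaccine
65-plus: the protein-subunit vaccine 316/1723 = 18.3%, the mRNA vaccine 414/1385 = 29.9% → the mRNA vaccine
Overall: the protein-subunit vaccine 667/2548 = 26.2%, the mRNA vaccine 619/1722 = 35.9% → the mRNA vaccine
The mRNA vaccine wins overall and in every age group — no reversal.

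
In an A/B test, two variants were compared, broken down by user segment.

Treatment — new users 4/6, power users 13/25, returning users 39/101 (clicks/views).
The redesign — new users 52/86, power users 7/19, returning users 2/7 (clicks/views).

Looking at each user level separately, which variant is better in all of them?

Treatment

New users: Treatment 4/6 = 66.7%, the redesign 52/86 = 60.5% → Treatment
Power users: Treatment 13/25 = 52.0%, the redesign 7/19 = 36.8% → Treatment
Returning users: Treatment 39/101 = 38.6%, the redesign 2/7 = 28.6% → Treatment
Treatment has the higher rate in all 3 groups.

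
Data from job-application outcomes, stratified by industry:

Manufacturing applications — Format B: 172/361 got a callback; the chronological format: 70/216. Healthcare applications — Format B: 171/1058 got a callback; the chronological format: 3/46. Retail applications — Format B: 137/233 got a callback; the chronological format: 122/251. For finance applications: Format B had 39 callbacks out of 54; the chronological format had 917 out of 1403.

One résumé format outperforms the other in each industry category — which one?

Format B

Manufacturing: Format B 172/361 = 47.6%, the chronological format 70/216 = 32.4% → Format B
Healthcare: Format B 171/1058 = 16.2%, the chronological format 3/46 = 6.5% → Format B
Retail: Format B 137/233 = 58.8%, the chronological format 122/251 = 48.6% → Format B
Finance: Format B 39/54 = 72.2%, the chronological format 917/1403 = 65.4% → Format B
Format B has the higher rate in all 4 groups.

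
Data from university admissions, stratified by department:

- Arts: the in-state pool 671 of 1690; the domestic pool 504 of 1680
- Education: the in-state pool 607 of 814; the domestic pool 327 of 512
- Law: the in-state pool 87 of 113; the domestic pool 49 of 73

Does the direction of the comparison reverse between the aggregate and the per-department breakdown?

No

Arts: the in-state pool 671/1690 = 39.7%, the domestic pool 504/1680 = 30.0% → the in-state pool
Education: the in-state pool 607/814 = 74.6%, the domestic pool 327/512 = 63.9% → the in-state pool
Law: the in-state pool 87/113 = 77.0%, the domestic pool 49/73 = 67.1% → the in-state pool
Overall: the in-state pool 1365/2617 = 52.2%, the domestic pool 880/2265 = 38.9% → the in-state pool
The in-state pool wins overall and in every department group — no reversal.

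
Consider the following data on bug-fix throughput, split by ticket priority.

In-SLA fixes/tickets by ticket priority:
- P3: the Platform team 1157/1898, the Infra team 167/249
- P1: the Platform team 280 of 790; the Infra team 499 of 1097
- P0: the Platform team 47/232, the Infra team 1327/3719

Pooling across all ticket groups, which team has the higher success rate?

P3: the Platform team 1157/1898 = 61.0%, the Infra team 167/249 = 67.1% → the Infra team
P1: the Platform team 280/790 = 35.4%, the Infra team 499/1097 = 45.5% → the Infra team
P0: the Platform team 47/232 = 20.3%, the Infra team 1327/3719 = 35.7% → the Infra team
Overall: the Platform team 1484/2920 = 50.8%, the Infra team 1993/5065 = 39.3% → the Platform team
(The Infra team wins every ticket group but the Platform team wins overall — the Infra team's tickets skew toward the low-rate P0 group.)

the Platform team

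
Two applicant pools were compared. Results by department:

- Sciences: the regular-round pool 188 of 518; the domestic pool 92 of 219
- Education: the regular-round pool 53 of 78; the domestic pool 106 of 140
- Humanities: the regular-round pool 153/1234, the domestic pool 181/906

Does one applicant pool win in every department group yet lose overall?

Sciences: the regular-round pool 188/518 = 36.3%, the domestic pool 92/219 = 42.0% → the domestic pool
Education: the regular-round pool 53/78 = 67.9%, the domestic pool 106/140 = 75.7% → the domestic pool
Humanities: the regular-round pool 153/1234 = 12.4%, the domestic pool 181/906 = 20.0% → the domestic pool
Overall: the regular-round pool 394/1830 = 21.5%, the domestic pool 379/1265 = 30.0% → the domestic pool
The domestic pool wins overall and in every department group — no reversal.

No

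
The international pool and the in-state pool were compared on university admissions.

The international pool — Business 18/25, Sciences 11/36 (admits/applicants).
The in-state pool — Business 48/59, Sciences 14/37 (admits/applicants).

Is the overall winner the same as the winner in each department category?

Business: the international pool 18/25 = 72.0%, the in-state pool 48/59 = 81.4% → the in-state pool
Sciences: the international pool 11/36 = 30.6%, the in-state pool 14/37 = 37.8% → the in-state pool
Overall: the international pool 29/61 = 47.5%, the in-state pool 62/96 = 64.6% → the in-state pool
The in-state pool wins overall and in every department group — no reversal.

Yes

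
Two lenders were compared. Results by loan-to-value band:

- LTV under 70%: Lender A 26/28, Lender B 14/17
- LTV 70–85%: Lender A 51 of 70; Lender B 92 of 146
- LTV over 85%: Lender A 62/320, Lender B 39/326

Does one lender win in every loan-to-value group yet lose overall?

LTV under 70%: Lender A 26/28 = 92.9%, Lender B 14/17 = 82.4% → Lender A
LTV 70–85%: Lender A 51/70 = 72.9%, Lender B 92/146 = 63.0% → Lender A
LTV over 85%: Lender A 62/320 = 19.4%, Lender B 39/326 = 12.0% → Lender A
Overall: Lender A 139/418 = 33.3%, Lender B 145/489 = 29.7% → Lender A
Lender A wins overall and in every loan-to-value group — no reversal.

No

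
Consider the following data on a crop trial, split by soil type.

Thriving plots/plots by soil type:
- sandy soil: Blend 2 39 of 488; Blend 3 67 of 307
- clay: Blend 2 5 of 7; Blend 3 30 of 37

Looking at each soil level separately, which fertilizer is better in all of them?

Sandy soil: Blend 2 39/488 = 8.0%, Blend 3 67/307 = 21.8% → Blend 3
Clay: Blend 2 5/7 = 71.4%, Blend 3 30/37 = 81.1% → Blend 3
Blend 3 has the higher rate in both groups.

Blend 3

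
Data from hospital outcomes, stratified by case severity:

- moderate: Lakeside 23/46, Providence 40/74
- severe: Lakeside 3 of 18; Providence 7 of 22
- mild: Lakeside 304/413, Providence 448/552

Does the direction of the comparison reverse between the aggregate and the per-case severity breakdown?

No

Moderate: Lakeside 23/46 = 50.0%, Providence 40/74 = 54.1% → Providence
Severe: Lakeside 3/18 = 16.7%, Providence 7/22 = 31.8% → Providence
Mild: Lakeside 304/413 = 73.6%, Providence 448/552 = 81.2% → Providence
Overall: Lakeside 330/477 = 69.2%, Providence 495/648 = 76.4% → Providence
Providence wins overall and in every case group — no reversal.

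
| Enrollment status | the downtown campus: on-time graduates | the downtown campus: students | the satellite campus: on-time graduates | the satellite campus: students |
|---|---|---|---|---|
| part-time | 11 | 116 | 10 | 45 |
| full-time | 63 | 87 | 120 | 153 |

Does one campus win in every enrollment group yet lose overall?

Part-time: the downtown campus 11/116 = 9.5%, the satellite campus 10/45 = 22.2% → the satellite campus
Full-time: the downtown campus 63/87 = 72.4%, the satellite campus 120/153 = 78.4% → the satellite campus
Overall: the downtown campus 74/203 = 36.5%, the satellite campus 130/198 = 65.7% → the satellite campus
The satellite campus wins overall and in every enrollment group — no reversal.

No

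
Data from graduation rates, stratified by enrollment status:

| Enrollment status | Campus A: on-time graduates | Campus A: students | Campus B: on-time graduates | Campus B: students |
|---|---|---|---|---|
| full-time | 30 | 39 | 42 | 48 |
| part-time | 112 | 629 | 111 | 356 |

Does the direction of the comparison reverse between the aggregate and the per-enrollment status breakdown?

Full-time: Campus A 30/39 = 76.9%, Campus B 42/48 = 87.5% → Campus B
Part-time: Campus A 112/629 = 17.8%, Campus B 111/356 = 31.2% → Campus B
Overall: Campus A 142/668 = 21.3%, Campus B 153/404 = 37.9% → Campus B
Campus B wins overall and in every enrollment group — no reversal.

No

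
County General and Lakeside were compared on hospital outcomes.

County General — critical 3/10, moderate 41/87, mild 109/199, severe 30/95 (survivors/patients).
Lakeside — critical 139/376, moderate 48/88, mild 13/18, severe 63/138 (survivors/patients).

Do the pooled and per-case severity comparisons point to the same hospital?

No

Critical: County General 3/10 = 30.0%, Lakeside 139/376 = 37.0% → Lakeside
Moderate: County General 41/87 = 47.1%, Lakeside 48/88 = 54.5% → Lakeside
Mild: County General 109/199 = 54.8%, Lakeside 13/18 = 72.2% → Lakeside
Severe: County General 30/95 = 31.6%, Lakeside 63/138 = 45.7% → Lakeside
Overall: County General 183/391 = 46.8%, Lakeside 263/620 = 42.4% → County General
Lakeside wins each case group but County General wins overall — the comparison reverses. Lakeside's patients skew toward critical, which has a lower base rate.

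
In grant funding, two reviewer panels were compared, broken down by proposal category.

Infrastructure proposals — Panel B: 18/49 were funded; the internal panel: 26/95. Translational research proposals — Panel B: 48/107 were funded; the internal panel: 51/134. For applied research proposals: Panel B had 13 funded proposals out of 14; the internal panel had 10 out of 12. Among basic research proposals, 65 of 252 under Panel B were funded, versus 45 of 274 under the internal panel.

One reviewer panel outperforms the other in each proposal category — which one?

Panel B

Infrastructure: Panel B 18/49 = 36.7%, the internal panel 26/95 = 27.4% → Panel B
Translational research: Panel B 48/107 = 44.9%, the internal panel 51/134 = 38.1% → Panel B
Applied research: Panel B 13/14 = 92.9%, the internal panel 10/12 = 83.3% → Panel B
Basic research: Panel B 65/252 = 25.8%, the internal panel 45/274 = 16.4% → Panel B
Panel B has the higher rate in all 4 groups.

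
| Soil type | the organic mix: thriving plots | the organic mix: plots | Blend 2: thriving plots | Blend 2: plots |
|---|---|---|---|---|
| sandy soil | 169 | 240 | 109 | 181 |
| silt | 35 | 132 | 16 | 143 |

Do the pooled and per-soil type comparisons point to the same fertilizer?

Sandy soil: the organic mix 169/240 = 70.4%, Blend 2 109/181 = 60.2% → the organic mix
Silt: the organic mix 35/132 = 26.5%, Blend 2 16/143 = 11.2% → the organic mix
Overall: the organic mix 204/372 = 54.8%, Blend 2 125/324 = 38.6% → the organic mix
The organic mix wins overall and in every soil group — no reversal.

Yes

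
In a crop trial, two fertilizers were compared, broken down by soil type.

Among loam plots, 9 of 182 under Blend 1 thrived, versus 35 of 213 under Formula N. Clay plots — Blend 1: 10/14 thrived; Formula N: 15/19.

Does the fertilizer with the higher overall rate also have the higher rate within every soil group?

Yes

Loam: Blend 1 9/182 = 4.9%, Formula N 35/213 = 16.4% → Formula N
Clay: Blend 1 10/14 = 71.4%, Formula N 15/19 = 78.9% → Formula N
Overall: Blend 1 19/196 = 9.7%, Formula N 50/232 = 21.6% → Formula N
Formula N wins overall and in every soil group — no reversal.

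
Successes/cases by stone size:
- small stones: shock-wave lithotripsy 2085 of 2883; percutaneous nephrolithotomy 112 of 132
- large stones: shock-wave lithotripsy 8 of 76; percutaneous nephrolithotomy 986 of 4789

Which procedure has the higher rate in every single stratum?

Small stones: shock-wave lithotripsy 2085/2883 = 72.3%, percutaneous nephrolithotomy 112/132 = 84.8% → percutaneous nephrolithotomy
Large stones: shock-wave lithotripsy 8/76 = 10.5%, percutaneous nephrolithotomy 986/4789 = 20.6% → percutaneous nephrolithotomy
Percutaneous nephrolithotomy has the higher rate in both groups.

percutaneous nephrolithotomy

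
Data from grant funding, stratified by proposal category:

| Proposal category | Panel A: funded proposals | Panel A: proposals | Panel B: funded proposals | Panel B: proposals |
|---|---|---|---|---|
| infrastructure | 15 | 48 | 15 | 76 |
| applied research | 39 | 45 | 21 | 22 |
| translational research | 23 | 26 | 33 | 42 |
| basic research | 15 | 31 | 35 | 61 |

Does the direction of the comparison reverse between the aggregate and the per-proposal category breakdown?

Infrastructure: Panel A 15/48 = 31.2%, Panel B 15/76 = 19.7% → Panel A
Applied research: Panel A 39/45 = 86.7%, Panel B 21/22 = 95.5% → Panel B
Translational research: Panel A 23/26 = 88.5%, Panel B 33/42 = 78.6% → Panel A
Basic research: Panel A 15/31 = 48.4%, Panel B 35/61 = 57.4% → Panel B
Overall: Panel A 92/150 = 61.3%, Panel B 104/201 = 51.7% → Panel A
Neither sweeps: Panel A wins 2 of 4 groups, Panel B wins 2. Panel A wins overall but not every group — no Simpson reversal.

No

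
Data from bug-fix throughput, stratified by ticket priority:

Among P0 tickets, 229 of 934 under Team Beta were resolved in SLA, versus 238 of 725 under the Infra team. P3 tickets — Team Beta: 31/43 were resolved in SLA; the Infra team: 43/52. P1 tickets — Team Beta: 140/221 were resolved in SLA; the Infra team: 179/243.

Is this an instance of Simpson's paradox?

No

P0: Team Beta 229/934 = 24.5%, the Infra team 238/725 = 32.8% → the Infra team
P3: Team Beta 31/43 = 72.1%, the Infra team 43/52 = 82.7% → the Infra team
P1: Team Beta 140/221 = 63.3%, the Infra team 179/243 = 73.7% → the Infra team
Overall: Team Beta 400/1198 = 33.4%, the Infra team 460/1020 = 45.1% → the Infra team
The Infra team wins overall and in every ticket group — no reversal.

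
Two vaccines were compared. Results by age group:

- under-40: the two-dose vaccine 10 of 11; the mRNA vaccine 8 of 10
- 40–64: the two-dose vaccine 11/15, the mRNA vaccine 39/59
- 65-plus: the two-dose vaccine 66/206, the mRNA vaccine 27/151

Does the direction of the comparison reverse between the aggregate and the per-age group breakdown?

Under-40: the two-dose vaccine 10/11 = 90.9%, the mRNA vaccine 8/10 = 80.0% → the two-dose vaccine
40–64: the two-dose vaccine 11/15 = 73.3%, the mRNA vaccine 39/59 = 66.1% → the two-dose vaccine
65-plus: the two-dose vaccine 66/206 = 32.0%, the mRNA vaccine 27/151 = 17.9% → the two-dose vaccine
Overall: the two-dose vaccine 87/232 = 37.5%, the mRNA vaccine 74/220 = 33.6% → the two-dose vaccine
The two-dose vaccine wins overall and in every age group — no reversal.

No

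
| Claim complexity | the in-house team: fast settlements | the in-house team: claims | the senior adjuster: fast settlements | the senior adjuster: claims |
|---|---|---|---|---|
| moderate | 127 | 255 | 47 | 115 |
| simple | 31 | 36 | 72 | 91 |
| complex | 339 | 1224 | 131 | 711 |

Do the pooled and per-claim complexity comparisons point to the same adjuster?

Yes

Moderate: the in-house team 127/255 = 49.8%, the senior adjuster 47/115 = 40.9% → the in-house team
Simple: the in-house team 31/36 = 86.1%, the senior adjuster 72/91 = 79.1% → the in-house team
Complex: the in-house team 339/1224 = 27.7%, the senior adjuster 131/711 = 18.4% → the in-house team
Overall: the in-house team 497/1515 = 32.8%, the senior adjuster 250/917 = 27.3% → the in-house team
The in-house team wins overall and in every claim group — no reversal.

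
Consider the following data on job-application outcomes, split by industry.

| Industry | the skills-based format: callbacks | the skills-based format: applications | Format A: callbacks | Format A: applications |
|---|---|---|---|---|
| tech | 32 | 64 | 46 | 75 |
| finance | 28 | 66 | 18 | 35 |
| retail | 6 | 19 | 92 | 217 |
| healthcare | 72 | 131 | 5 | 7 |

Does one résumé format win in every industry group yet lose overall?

Yes

Tech: the skills-based format 32/64 = 50.0%, Format A 46/75 = 61.3% → Format A
Finance: the skills-based format 28/66 = 42.4%, Format A 18/35 = 51.4% → Format A
Retail: the skills-based format 6/19 = 31.6%, Format A 92/217 = 42.4% → Format A
Healthcare: the skills-based format 72/131 = 55.0%, Format A 5/7 = 71.4% → Format A
Overall: the skills-based format 138/280 = 49.3%, Format A 161/334 = 48.2% → the skills-based format
Format A wins each industry group but the skills-based format wins overall — the comparison reverses. Format A's applications skew toward retail, which has a lower base rate.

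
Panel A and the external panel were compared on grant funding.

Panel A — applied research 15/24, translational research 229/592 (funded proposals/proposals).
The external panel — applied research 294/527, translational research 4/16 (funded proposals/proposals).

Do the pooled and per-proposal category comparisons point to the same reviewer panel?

Applied research: Panel A 15/24 = 62.5%, the external panel 294/527 = 55.8% → Panel A
Translational research: Panel A 229/592 = 38.7%, the external panel 4/16 = 25.0% → Panel A
Overall: Panel A 244/616 = 39.6%, the external panel 298/543 = 54.9% → the external panel
Panel A wins each proposal group but the external panel wins overall — the comparison reverses. Panel A's proposals skew toward translational research, which has a lower base rate.

No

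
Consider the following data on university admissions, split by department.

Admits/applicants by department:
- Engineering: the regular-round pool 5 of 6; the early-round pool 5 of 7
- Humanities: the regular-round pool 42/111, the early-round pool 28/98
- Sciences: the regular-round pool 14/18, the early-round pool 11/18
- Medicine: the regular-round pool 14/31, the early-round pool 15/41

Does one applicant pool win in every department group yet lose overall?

Engineering: the regular-round pool 5/6 = 83.3%, the early-round pool 5/7 = 71.4% → the regular-round pool
Humanities: the regular-round pool 42/111 = 37.8%, the early-round pool 28/98 = 28.6% → the regular-round pool
Sciences: the regular-round pool 14/18 = 77.8%, the early-round pool 11/18 = 61.1% → the regular-round pool
Medicine: the regular-round pool 14/31 = 45.2%, the early-round pool 15/41 = 36.6% → the regular-round pool
Overall: the regular-round pool 75/166 = 45.2%, the early-round pool 59/164 = 36.0% → the regular-round pool
The regular-round pool wins overall and in every department group — no reversal.

No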